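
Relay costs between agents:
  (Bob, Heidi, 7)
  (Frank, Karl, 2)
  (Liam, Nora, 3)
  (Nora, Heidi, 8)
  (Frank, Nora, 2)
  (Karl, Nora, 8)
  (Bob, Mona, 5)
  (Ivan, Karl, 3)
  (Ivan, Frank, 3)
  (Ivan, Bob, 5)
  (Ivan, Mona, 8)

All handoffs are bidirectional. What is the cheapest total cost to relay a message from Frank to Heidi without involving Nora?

Candidate routes:
Frank -> Karl -> Ivan -> Mona -> Bob -> Heidi: 2 + 3 + 8 + 5 + 7 = 25
Frank -> Ivan -> Mona -> Bob -> Heidi: 3 + 8 + 5 + 7 = 23
Frank -> Ivan -> Bob -> Heidi: 3 + 5 + 7 = 15
Frank -> Karl -> Ivan -> Bob -> Heidi: 2 + 3 + 5 + 7 = 17
The minimum is 15.

15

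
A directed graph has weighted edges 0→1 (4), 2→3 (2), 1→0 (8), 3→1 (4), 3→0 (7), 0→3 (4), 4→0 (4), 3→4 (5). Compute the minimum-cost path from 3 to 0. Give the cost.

7

Candidate routes:
3→0: 7
3→1→0: 4 + 8 = 12
3→4→0: 5 + 4 = 9
The minimum is 7.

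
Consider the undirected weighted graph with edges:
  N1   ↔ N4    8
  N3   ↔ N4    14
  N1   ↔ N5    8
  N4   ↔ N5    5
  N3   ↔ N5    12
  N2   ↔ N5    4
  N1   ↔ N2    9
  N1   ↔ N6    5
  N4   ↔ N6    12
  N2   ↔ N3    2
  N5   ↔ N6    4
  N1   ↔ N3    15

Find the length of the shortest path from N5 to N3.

Checking several routes:
N5→N3: 12
N5→N6→N1→N2→N3: 4 + 5 + 9 + 2 = 20
N5→N1→N2→N3: 8 + 9 + 2 = 19
N5→N1→N3: 8 + 15 = 23
N5→N4→N3: 5 + 14 = 19
N5→N2→N3: 4 + 2 = 6
Best route has total 6.

6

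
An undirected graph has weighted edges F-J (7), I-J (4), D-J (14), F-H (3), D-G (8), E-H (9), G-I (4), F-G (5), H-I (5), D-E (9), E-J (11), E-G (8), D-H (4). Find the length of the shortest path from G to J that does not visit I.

12

Some routes from G to J avoiding I:
G -> D -> H -> F -> J: 8 + 4 + 3 + 7 = 22
G -> E -> J: 8 + 11 = 19
G -> F -> J: 5 + 7 = 12
G -> D -> J: 8 + 14 = 22
G -> F -> H -> D -> J: 5 + 3 + 4 + 14 = 26
Shortest: 12.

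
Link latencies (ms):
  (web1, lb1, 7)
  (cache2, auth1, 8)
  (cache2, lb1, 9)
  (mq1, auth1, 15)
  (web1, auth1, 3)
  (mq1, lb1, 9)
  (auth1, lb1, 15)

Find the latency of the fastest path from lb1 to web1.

7

Checking several routes:
lb1 -> cache2 -> auth1 -> web1: 9 + 8 + 3 = 20
lb1 -> auth1 -> web1: 15 + 3 = 18
lb1 -> web1: 7
Shortest: 7 ms.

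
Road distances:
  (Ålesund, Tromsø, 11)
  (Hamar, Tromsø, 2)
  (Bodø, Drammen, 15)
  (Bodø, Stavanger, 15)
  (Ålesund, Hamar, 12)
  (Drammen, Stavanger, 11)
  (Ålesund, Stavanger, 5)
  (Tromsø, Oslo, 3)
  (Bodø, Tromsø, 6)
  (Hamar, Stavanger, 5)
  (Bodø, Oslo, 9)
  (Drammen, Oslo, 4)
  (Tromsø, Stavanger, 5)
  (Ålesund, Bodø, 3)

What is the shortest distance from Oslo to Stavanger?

8

Some routes from Oslo to Stavanger:
Oslo - Tromsø - Stavanger: 3 + 5 = 8
Oslo - Drammen - Stavanger: 4 + 11 = 15
Oslo - Bodø - Ålesund - Stavanger: 9 + 3 + 5 = 17
Oslo - Tromsø - Hamar - Stavanger: 3 + 2 + 5 = 10
Best route has total 8.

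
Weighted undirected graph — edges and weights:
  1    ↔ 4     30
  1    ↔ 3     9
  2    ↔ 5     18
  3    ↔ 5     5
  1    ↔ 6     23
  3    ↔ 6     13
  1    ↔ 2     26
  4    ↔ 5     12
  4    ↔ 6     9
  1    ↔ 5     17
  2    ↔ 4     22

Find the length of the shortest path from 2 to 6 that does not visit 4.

36

Some routes from 2 to 6 avoiding 4:
2 → 1 → 6: 26 + 23 = 49
2 → 5 → 3 → 6: 18 + 5 + 13 = 36
2 → 1 → 3 → 6: 26 + 9 + 13 = 48
The minimum is 36.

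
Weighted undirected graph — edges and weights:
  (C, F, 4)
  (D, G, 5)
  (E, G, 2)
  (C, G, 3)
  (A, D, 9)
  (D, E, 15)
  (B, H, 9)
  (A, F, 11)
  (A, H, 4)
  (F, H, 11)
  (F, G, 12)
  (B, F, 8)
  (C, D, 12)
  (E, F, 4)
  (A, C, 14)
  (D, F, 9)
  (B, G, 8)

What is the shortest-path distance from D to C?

8

Some routes from D to C:
D→G→C: 5 + 3 = 8
D→C: 12
D→F→C: 9 + 4 = 13
D→F→E→G→C: 9 + 4 + 2 + 3 = 18
D→G→E→F→C: 5 + 2 + 4 + 4 = 15
The minimum is 8.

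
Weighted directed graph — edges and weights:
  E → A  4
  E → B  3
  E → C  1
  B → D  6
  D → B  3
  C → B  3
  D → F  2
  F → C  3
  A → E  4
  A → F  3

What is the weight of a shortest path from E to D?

Routes from E to D:
E → C → B → D: 1 + 3 + 6 = 10
E → A → F → C → B → D: 4 + 3 + 3 + 3 + 6 = 19
E → B → D: 3 + 6 = 9
Best route has total 9.

9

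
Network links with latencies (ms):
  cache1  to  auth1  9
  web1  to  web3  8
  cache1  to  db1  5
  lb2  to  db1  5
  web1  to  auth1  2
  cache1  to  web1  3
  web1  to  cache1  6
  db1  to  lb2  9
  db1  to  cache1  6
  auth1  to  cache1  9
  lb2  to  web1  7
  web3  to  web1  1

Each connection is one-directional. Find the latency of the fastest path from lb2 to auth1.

9

Routes from lb2 to auth1:
lb2-db1-cache1-auth1: 5 + 6 + 9 = 20
lb2-db1-cache1-web1-auth1: 5 + 6 + 3 + 2 = 16
lb2-web1-auth1: 7 + 2 = 9
lb2-web1-cache1-auth1: 7 + 6 + 9 = 22
The minimum is 9 ms.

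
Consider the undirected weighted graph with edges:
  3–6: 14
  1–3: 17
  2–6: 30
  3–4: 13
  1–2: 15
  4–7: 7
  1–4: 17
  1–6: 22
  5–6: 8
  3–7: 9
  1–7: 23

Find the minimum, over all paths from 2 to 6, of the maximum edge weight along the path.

17

Checking several routes:
2-1-3-6: max(15, 17, 14) = 17
2-1-4-3-6: max(15, 17, 13, 14) = 17
2-1-4-7-3-6: max(15, 17, 7, 9, 14) = 17
2-1-6: max(15, 22) = 22
Smallest bottleneck: 17.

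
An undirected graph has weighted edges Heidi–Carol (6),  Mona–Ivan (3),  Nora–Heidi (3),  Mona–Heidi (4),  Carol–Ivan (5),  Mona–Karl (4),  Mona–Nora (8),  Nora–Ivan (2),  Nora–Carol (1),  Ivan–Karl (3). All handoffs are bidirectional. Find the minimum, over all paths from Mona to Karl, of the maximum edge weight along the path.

Some routes from Mona to Karl:
Mona - Heidi - Carol - Nora - Ivan - Karl: max(4, 6, 1, 2, 3) = 6
Mona - Heidi - Nora - Ivan - Karl: max(4, 3, 2, 3) = 4
Mona - Ivan - Karl: max(3, 3) = 3
Mona - Heidi - Nora - Carol - Ivan - Karl: max(4, 3, 1, 5, 3) = 5
Mona - Karl: max(4) = 4
The minimum achievable maximum is 3.

3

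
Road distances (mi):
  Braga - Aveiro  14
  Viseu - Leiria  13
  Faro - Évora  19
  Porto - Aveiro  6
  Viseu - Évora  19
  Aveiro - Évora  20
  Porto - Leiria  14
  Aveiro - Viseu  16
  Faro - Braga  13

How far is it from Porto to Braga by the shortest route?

20

A few of the Porto→Braga routes:
Porto → Leiria → Viseu → Évora → Faro → Braga: 14 + 13 + 19 + 19 + 13 = 78
Porto → Leiria → Viseu → Évora → Aveiro → Braga: 14 + 13 + 19 + 20 + 14 = 80
Porto → Leiria → Viseu → Aveiro → Braga: 14 + 13 + 16 + 14 = 57
Porto → Aveiro → Évora → Faro → Braga: 6 + 20 + 19 + 13 = 58
Porto → Aveiro → Braga: 6 + 14 = 20
Porto → Aveiro → Viseu → Évora → Faro → Braga: 6 + 16 + 19 + 19 + 13 = 73
The minimum is 20 mi.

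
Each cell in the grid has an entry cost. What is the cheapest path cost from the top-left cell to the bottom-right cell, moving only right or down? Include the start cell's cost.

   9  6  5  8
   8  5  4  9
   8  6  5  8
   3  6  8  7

44

One optimal route is (0,0)→(0,1)→(0,2)→(1,2)→(2,2)→(2,3)→(3,3).
Its cost is 9 + 6 + 5 + 4 + 5 + 8 + 7 = 44.
For comparison, the top-then-right route costs 52.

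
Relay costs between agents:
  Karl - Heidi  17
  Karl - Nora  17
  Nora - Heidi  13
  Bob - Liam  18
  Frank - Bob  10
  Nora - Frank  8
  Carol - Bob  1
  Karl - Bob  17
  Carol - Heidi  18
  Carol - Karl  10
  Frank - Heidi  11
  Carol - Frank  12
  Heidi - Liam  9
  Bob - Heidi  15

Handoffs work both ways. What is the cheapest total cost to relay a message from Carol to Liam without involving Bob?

27

A few of the Carol→Liam routes:
Carol-Karl-Nora-Heidi-Liam: 10 + 17 + 13 + 9 = 49
Carol-Frank-Heidi-Liam: 12 + 11 + 9 = 32
Carol-Frank-Nora-Heidi-Liam: 12 + 8 + 13 + 9 = 42
Carol-Karl-Heidi-Liam: 10 + 17 + 9 = 36
Carol-Heidi-Liam: 18 + 9 = 27
Best route has total 27.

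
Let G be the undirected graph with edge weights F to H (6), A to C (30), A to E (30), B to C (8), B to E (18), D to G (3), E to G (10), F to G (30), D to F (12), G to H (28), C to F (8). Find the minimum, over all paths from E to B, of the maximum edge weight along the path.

Routes from E to B:
E-G-D-F-C-B: max(10, 3, 12, 8, 8) = 12
E-G-H-F-C-B: max(10, 28, 6, 8, 8) = 28
E-G-F-C-B: max(10, 30, 8, 8) = 30
E-A-C-B: max(30, 30, 8) = 30
E-B: max(18) = 18
Best route has worst link 12.

12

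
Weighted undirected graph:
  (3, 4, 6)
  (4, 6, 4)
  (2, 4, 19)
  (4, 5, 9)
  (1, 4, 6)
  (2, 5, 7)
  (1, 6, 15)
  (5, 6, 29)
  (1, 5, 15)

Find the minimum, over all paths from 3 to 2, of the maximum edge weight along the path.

Comparing a few candidate routes:
3 -> 4 -> 1 -> 6 -> 5 -> 2: max(6, 6, 15, 29, 7) = 29
3 -> 4 -> 2: max(6, 19) = 19
3 -> 4 -> 5 -> 2: max(6, 9, 7) = 9
3 -> 4 -> 6 -> 1 -> 5 -> 2: max(6, 4, 15, 15, 7) = 15
3 -> 4 -> 1 -> 5 -> 2: max(6, 6, 15, 7) = 15
Smallest bottleneck: 9.

9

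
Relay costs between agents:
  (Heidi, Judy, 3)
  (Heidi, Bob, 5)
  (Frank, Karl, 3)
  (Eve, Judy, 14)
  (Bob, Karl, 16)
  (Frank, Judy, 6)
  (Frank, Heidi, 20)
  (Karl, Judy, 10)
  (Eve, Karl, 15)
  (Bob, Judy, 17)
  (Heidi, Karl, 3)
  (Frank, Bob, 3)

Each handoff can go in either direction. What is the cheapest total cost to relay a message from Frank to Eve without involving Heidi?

18

A few of the Frank→Eve routes:
Frank→Karl→Judy→Eve: 3 + 10 + 14 = 27
Frank→Judy→Eve: 6 + 14 = 20
Frank→Karl→Eve: 3 + 15 = 18
Frank→Judy→Karl→Eve: 6 + 10 + 15 = 31
The minimum is 18.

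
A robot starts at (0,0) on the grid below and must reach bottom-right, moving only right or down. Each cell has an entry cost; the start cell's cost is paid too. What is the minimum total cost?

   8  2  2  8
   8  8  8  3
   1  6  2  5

Cheapest: r0c0 -> r0c1 -> r0c2 -> r1c2 -> r2c2 -> r2c3
  8 + 2 + 2 + 8 + 2 + 5 = 27

27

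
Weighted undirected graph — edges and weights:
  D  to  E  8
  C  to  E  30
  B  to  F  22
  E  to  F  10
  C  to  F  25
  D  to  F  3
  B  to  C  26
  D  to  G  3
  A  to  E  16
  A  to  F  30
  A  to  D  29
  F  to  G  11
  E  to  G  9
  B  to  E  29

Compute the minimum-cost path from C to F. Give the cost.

25

A few of the C→F routes:
C→F: 25
C→E→D→F: 30 + 8 + 3 = 41
C→E→F: 30 + 10 = 40
C→B→F: 26 + 22 = 48
C→E→G→D→F: 30 + 9 + 3 + 3 = 45
C→E→G→F: 30 + 9 + 11 = 50
The minimum is 25.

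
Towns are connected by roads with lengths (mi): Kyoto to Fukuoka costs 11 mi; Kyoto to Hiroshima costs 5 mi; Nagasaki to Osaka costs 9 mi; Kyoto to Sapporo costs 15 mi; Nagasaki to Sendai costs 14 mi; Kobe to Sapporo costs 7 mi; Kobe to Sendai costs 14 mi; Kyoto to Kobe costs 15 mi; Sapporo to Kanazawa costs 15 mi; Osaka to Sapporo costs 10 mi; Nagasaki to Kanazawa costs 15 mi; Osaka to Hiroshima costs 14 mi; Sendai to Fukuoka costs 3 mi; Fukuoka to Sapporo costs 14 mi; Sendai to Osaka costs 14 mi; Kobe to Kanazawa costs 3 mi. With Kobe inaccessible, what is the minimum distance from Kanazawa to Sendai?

29

Comparing a few candidate routes:
Kanazawa → Nagasaki → Osaka → Sendai: 15 + 9 + 14 = 38
Kanazawa → Nagasaki → Sendai: 15 + 14 = 29
Kanazawa → Sapporo → Osaka → Sendai: 15 + 10 + 14 = 39
Kanazawa → Sapporo → Fukuoka → Sendai: 15 + 14 + 3 = 32
Best route has total 29 mi.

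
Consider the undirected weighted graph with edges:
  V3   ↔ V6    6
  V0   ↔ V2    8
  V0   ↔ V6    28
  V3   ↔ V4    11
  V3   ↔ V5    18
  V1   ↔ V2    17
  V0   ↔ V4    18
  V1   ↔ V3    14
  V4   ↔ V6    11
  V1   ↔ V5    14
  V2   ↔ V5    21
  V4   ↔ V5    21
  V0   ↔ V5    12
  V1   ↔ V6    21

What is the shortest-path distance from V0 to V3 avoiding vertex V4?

Checking several routes:
V0 -> V5 -> V1 -> V3: 12 + 14 + 14 = 40
V0 -> V2 -> V1 -> V3: 8 + 17 + 14 = 39
V0 -> V5 -> V3: 12 + 18 = 30
V0 -> V6 -> V3: 28 + 6 = 34
The minimum is 30.

30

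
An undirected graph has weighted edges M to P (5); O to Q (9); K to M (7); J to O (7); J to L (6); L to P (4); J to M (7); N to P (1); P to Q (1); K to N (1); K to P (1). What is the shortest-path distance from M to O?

A few of the M→O routes:
M - J - O: 7 + 7 = 14
M - K - N - P - Q - O: 7 + 1 + 1 + 1 + 9 = 19
M - P - Q - O: 5 + 1 + 9 = 15
M - K - P - Q - O: 7 + 1 + 1 + 9 = 18
Best route has total 14.

14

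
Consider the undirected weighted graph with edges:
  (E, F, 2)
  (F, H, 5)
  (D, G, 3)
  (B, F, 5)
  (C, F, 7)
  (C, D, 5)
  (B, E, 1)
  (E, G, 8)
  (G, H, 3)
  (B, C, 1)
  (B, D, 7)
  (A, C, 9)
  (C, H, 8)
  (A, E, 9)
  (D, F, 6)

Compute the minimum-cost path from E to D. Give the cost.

Comparing a few candidate routes:
E→B→C→D: 1 + 1 + 5 = 7
E→F→D: 2 + 6 = 8
E→B→D: 1 + 7 = 8
E→G→D: 8 + 3 = 11
Shortest: 7.

7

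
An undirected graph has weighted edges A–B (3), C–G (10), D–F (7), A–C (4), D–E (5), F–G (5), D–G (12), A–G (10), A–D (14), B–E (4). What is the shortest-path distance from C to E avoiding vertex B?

Some routes from C to E avoiding B:
C -> A -> D -> E: 4 + 14 + 5 = 23
C -> G -> D -> E: 10 + 12 + 5 = 27
C -> G -> F -> D -> E: 10 + 5 + 7 + 5 = 27
Best route has total 23.

23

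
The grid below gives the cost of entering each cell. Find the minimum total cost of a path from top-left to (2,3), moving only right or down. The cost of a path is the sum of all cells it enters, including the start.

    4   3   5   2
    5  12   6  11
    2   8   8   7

Cheapest: [0,0] → [0,1] → [0,2] → [0,3] → [1,3] → [2,3]
  4 + 3 + 5 + 2 + 11 + 7 = 32

32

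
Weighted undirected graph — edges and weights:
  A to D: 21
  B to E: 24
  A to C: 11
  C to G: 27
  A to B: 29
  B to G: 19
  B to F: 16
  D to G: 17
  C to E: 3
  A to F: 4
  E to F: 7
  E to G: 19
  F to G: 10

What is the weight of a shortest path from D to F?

25

Comparing a few candidate routes:
D - G - B - F: 17 + 19 + 16 = 52
D - G - F: 17 + 10 = 27
D - G - E - F: 17 + 19 + 7 = 43
D - A - C - E - F: 21 + 11 + 3 + 7 = 42
D - A - F: 21 + 4 = 25
Shortest: 25.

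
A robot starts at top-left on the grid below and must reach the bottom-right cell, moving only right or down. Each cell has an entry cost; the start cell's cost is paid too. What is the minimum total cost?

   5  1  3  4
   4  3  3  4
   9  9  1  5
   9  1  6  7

One optimal route is (0,0)→(0,1)→(0,2)→(1,2)→(2,2)→(2,3)→(3,3).
Its cost is 5 + 1 + 3 + 3 + 1 + 5 + 7 = 25.
(Top row then right column would cost 29.)

25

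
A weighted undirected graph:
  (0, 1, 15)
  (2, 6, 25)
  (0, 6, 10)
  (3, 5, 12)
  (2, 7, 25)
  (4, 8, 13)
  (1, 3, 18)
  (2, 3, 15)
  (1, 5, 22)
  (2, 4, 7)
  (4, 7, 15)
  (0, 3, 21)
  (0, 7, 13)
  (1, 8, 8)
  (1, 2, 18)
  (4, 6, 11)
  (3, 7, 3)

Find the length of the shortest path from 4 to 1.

Comparing a few candidate routes:
4-2-3-1: 7 + 15 + 18 = 40
4-8-1: 13 + 8 = 21
4-7-0-1: 15 + 13 + 15 = 43
4-6-0-1: 11 + 10 + 15 = 36
4-7-3-1: 15 + 3 + 18 = 36
4-2-1: 7 + 18 = 25
Best route has total 21.

21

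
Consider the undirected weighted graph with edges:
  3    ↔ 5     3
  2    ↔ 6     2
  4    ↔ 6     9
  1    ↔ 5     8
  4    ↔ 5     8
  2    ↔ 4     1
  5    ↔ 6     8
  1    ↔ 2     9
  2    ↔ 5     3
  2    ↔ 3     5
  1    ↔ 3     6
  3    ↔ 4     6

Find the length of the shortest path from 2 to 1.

Checking several routes:
2 -> 5 -> 3 -> 1: 3 + 3 + 6 = 12
2 -> 5 -> 1: 3 + 8 = 11
2 -> 4 -> 3 -> 1: 1 + 6 + 6 = 13
2 -> 3 -> 1: 5 + 6 = 11
2 -> 1: 9
2 -> 3 -> 5 -> 1: 5 + 3 + 8 = 16
The minimum is 9.

9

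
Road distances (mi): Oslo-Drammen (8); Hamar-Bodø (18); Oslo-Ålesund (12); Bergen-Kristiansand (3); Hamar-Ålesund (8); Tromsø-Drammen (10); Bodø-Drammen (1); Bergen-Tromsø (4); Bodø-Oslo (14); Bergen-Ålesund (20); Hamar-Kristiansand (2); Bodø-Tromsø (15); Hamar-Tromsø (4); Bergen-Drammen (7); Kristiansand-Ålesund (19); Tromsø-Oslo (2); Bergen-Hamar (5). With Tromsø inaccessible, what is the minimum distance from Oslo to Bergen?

A few of the Oslo→Bergen routes:
Oslo-Drammen-Bergen: 8 + 7 = 15
Oslo-Bodø-Drammen-Bergen: 14 + 1 + 7 = 22
Oslo-Ålesund-Hamar-Bergen: 12 + 8 + 5 = 25
Oslo-Ålesund-Hamar-Kristiansand-Bergen: 12 + 8 + 2 + 3 = 25
Best route has total 15 mi.

15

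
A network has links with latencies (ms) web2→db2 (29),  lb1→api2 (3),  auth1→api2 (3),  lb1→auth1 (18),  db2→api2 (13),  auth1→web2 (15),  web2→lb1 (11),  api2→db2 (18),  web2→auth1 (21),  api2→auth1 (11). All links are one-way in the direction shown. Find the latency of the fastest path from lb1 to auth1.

14

Candidate routes:
lb1-auth1: 18
lb1-api2-auth1: 3 + 11 = 14
Best route has total 14 ms.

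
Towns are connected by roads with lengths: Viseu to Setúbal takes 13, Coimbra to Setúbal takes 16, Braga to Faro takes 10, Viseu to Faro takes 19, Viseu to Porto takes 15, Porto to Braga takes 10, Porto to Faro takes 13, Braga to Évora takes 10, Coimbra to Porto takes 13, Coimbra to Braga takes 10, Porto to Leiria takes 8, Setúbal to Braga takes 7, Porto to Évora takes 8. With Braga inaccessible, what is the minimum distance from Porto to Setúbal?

28

Candidate routes:
Porto→Viseu→Setúbal: 15 + 13 = 28
Porto→Faro→Viseu→Setúbal: 13 + 19 + 13 = 45
Porto→Coimbra→Setúbal: 13 + 16 = 29
The minimum is 28.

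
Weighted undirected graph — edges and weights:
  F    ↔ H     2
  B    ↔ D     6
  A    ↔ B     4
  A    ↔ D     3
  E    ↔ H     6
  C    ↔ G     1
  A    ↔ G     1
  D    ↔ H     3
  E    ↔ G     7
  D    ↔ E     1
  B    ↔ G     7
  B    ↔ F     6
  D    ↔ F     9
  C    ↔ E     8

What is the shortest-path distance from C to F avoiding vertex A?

Comparing a few candidate routes:
C - E - D - H - F: 8 + 1 + 3 + 2 = 14
C - G - E - H - F: 1 + 7 + 6 + 2 = 16
C - G - E - D - H - F: 1 + 7 + 1 + 3 + 2 = 14
C - E - H - F: 8 + 6 + 2 = 16
C - G - B - F: 1 + 7 + 6 = 14
Shortest: 14.

14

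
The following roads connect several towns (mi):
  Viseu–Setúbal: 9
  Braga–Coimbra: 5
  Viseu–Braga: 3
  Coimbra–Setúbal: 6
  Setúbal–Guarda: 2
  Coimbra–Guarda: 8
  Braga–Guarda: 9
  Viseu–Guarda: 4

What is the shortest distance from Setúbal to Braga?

9

Checking several routes:
Setúbal-Guarda-Braga: 2 + 9 = 11
Setúbal-Guarda-Viseu-Braga: 2 + 4 + 3 = 9
Setúbal-Coimbra-Braga: 6 + 5 = 11
Shortest: 9 mi.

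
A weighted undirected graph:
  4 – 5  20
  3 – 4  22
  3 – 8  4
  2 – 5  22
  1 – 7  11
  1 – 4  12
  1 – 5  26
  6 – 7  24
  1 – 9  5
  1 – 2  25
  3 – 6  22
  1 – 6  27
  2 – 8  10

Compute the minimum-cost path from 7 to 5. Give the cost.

37

Comparing a few candidate routes:
7 → 6 → 3 → 8 → 2 → 5: 24 + 22 + 4 + 10 + 22 = 82
7 → 1 → 4 → 5: 11 + 12 + 20 = 43
7 → 1 → 5: 11 + 26 = 37
7 → 1 → 2 → 5: 11 + 25 + 22 = 58
7 → 1 → 4 → 3 → 8 → 2 → 5: 11 + 12 + 22 + 4 + 10 + 22 = 81
7 → 6 → 1 → 5: 24 + 27 + 26 = 77
Best route has total 37.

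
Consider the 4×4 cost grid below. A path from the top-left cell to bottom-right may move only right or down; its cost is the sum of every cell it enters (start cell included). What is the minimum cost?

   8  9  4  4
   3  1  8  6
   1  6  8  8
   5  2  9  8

36

Take [0,0] → [1,0] → [2,0] → [3,0] → [3,1] → [3,2] → [3,3] for a total of 8 + 3 + 1 + 5 + 2 + 9 + 8 = 36.
For comparison, the top-then-right route costs 47.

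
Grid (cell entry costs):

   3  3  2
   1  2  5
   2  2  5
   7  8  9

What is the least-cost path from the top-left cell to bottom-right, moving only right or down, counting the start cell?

Best path: (0,0) (1,0) (1,1) (2,1) (2,2) (3,2)
Cost: 3 + 1 + 2 + 2 + 5 + 9 = 22
(Top row then right column would cost 27.)

22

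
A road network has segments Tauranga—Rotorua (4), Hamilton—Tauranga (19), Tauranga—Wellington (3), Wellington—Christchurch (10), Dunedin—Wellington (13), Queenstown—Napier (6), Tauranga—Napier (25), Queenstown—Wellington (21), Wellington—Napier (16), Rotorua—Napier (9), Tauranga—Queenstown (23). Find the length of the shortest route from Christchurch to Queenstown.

31

Comparing a few candidate routes:
Christchurch - Wellington - Queenstown: 10 + 21 = 31
Christchurch - Wellington - Napier - Queenstown: 10 + 16 + 6 = 32
Christchurch - Wellington - Tauranga - Queenstown: 10 + 3 + 23 = 36
Christchurch - Wellington - Tauranga - Rotorua - Napier - Queenstown: 10 + 3 + 4 + 9 + 6 = 32
Christchurch - Wellington - Tauranga - Napier - Queenstown: 10 + 3 + 25 + 6 = 44
Christchurch - Wellington - Napier - Rotorua - Tauranga - Queenstown: 10 + 16 + 9 + 4 + 23 = 62
The minimum is 31 mi.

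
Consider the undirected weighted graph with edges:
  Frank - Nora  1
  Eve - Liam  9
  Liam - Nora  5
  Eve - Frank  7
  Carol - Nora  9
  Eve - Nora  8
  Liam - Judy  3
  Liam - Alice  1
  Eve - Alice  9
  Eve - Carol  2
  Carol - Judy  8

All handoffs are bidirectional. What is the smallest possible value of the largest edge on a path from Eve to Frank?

Comparing a few candidate routes:
Eve→Carol→Judy→Liam→Nora→Frank: max(2, 8, 3, 5, 1) = 8
Eve→Liam→Judy→Carol→Nora→Frank: max(9, 3, 8, 9, 1) = 9
Eve→Frank: max(7) = 7
Eve→Nora→Frank: max(8, 1) = 8
The minimum achievable maximum is 7.

7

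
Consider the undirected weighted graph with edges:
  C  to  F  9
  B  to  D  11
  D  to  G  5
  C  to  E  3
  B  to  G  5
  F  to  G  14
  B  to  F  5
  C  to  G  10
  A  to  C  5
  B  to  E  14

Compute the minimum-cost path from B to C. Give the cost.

Checking several routes:
B -> G -> C: 5 + 10 = 15
B -> G -> F -> C: 5 + 14 + 9 = 28
B -> E -> C: 14 + 3 = 17
B -> F -> G -> C: 5 + 14 + 10 = 29
B -> D -> G -> C: 11 + 5 + 10 = 26
B -> F -> C: 5 + 9 = 14
Shortest: 14.

14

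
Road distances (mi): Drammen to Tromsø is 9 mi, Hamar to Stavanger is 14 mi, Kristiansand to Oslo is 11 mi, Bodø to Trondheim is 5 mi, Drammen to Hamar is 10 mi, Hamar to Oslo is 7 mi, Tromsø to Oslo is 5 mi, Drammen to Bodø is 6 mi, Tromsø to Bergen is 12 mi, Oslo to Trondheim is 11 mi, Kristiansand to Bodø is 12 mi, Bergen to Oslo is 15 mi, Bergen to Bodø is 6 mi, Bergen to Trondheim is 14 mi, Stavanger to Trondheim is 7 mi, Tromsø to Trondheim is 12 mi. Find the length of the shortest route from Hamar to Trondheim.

18

Comparing a few candidate routes:
Hamar -> Oslo -> Tromsø -> Trondheim: 7 + 5 + 12 = 24
Hamar -> Oslo -> Tromsø -> Drammen -> Bodø -> Trondheim: 7 + 5 + 9 + 6 + 5 = 32
Hamar -> Stavanger -> Trondheim: 14 + 7 = 21
Hamar -> Drammen -> Tromsø -> Trondheim: 10 + 9 + 12 = 31
Hamar -> Oslo -> Trondheim: 7 + 11 = 18
Hamar -> Drammen -> Bodø -> Trondheim: 10 + 6 + 5 = 21
Best route has total 18 mi.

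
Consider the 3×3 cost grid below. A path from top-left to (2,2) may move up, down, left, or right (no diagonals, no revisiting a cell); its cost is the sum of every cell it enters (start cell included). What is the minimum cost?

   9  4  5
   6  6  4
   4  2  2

Best path: (0,0) → (0,1) → (1,1) → (2,1) → (2,2)
Cost: 9 + 4 + 6 + 2 + 2 = 23

23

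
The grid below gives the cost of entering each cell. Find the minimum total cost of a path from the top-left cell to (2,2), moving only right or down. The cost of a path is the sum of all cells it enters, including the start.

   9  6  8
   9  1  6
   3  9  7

29

One optimal route is [0,0] [0,1] [1,1] [1,2] [2,2].
Its cost is 9 + 6 + 1 + 6 + 7 = 29.
(Top row then right column would cost 36.)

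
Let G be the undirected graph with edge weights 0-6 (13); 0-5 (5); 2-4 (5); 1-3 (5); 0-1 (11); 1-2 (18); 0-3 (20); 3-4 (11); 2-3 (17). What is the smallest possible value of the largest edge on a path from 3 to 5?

Paths from 3 to 5:
3 -> 1 -> 0 -> 5: max(5, 11, 5) = 11
3 -> 0 -> 5: max(20, 5) = 20
3 -> 4 -> 2 -> 1 -> 0 -> 5: max(11, 5, 18, 11, 5) = 18
3 -> 2 -> 1 -> 0 -> 5: max(17, 18, 11, 5) = 18
Best route has worst link 11.

11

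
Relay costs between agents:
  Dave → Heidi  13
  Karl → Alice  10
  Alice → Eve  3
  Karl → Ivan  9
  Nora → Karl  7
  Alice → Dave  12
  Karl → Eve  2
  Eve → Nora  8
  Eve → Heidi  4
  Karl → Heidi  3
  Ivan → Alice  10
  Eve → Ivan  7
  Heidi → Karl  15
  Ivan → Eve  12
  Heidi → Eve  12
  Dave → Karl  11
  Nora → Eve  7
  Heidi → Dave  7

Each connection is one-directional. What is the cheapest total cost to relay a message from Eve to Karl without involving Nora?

19

Routes from Eve to Karl avoiding Nora:
Eve→Ivan→Alice→Dave→Karl: 7 + 10 + 12 + 11 = 40
Eve→Heidi→Dave→Karl: 4 + 7 + 11 = 22
Eve→Heidi→Karl: 4 + 15 = 19
Eve→Ivan→Alice→Dave→Heidi→Karl: 7 + 10 + 12 + 13 + 15 = 57
The minimum is 19.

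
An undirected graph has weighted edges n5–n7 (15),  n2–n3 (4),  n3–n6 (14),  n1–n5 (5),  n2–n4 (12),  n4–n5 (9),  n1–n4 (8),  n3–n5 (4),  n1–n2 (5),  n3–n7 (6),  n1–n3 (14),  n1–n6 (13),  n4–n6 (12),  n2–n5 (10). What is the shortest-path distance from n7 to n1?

A few of the n7→n1 routes:
n7 -> n3 -> n2 -> n1: 6 + 4 + 5 = 15
n7 -> n3 -> n5 -> n1: 6 + 4 + 5 = 15
n7 -> n3 -> n1: 6 + 14 = 20
Best route has total 15.

15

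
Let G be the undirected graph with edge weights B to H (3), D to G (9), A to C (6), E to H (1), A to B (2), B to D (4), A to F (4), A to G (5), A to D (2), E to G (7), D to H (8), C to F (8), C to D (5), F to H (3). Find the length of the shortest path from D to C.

5

Comparing a few candidate routes:
D → A → C: 2 + 6 = 8
D → B → A → C: 4 + 2 + 6 = 12
D → C: 5
Best route has total 5.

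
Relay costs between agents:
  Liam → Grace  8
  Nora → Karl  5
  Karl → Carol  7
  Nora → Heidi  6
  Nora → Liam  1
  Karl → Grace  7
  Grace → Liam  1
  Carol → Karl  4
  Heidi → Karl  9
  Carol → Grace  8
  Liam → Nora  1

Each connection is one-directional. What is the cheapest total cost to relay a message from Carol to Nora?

Paths from Carol to Nora:
Carol → Grace → Liam → Nora: 8 + 1 + 1 = 10
Carol → Karl → Grace → Liam → Nora: 4 + 7 + 1 + 1 = 13
The minimum is 10.

10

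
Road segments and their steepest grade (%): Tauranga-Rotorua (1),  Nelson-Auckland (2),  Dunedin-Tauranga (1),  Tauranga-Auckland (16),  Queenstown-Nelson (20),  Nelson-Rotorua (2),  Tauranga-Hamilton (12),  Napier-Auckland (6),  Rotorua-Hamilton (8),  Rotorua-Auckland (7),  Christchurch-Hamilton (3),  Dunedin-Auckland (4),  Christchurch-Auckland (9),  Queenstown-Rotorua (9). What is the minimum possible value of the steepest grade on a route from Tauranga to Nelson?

2

Comparing a few candidate routes:
Tauranga-Rotorua-Nelson: max(1, 2) = 2
Tauranga-Dunedin-Auckland-Nelson: max(1, 4, 2) = 4
Tauranga-Dunedin-Auckland-Rotorua-Nelson: max(1, 4, 7, 2) = 7
Smallest bottleneck: 2%.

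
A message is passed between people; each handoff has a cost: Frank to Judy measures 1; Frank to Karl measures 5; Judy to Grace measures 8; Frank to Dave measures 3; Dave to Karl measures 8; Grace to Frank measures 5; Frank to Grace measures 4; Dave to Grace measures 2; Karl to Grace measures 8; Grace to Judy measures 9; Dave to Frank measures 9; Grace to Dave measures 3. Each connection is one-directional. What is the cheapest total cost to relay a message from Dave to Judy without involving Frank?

11

Routes from Dave to Judy avoiding Frank:
Dave-Karl-Grace-Judy: 8 + 8 + 9 = 25
Dave-Grace-Judy: 2 + 9 = 11
Shortest: 11.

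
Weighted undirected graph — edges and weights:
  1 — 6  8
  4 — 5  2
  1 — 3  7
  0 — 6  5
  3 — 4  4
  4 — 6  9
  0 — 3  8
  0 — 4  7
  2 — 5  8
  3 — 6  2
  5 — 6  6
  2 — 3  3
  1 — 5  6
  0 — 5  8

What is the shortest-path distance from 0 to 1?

Comparing a few candidate routes:
0-5-1: 8 + 6 = 14
0-6-1: 5 + 8 = 13
0-6-3-1: 5 + 2 + 7 = 14
0-3-1: 8 + 7 = 15
Shortest: 13.

13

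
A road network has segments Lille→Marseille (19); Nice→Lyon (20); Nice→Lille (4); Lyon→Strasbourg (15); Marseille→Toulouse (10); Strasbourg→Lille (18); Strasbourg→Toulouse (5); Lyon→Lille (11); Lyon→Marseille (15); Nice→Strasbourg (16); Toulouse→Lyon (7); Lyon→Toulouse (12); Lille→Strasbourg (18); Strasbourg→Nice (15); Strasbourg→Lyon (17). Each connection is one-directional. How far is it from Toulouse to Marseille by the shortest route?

Candidate routes:
Toulouse - Lyon - Marseille: 7 + 15 = 22
Toulouse - Lyon - Lille - Marseille: 7 + 11 + 19 = 37
Toulouse - Lyon - Strasbourg - Lille - Marseille: 7 + 15 + 18 + 19 = 59
Toulouse - Lyon - Strasbourg - Nice - Lille - Marseille: 7 + 15 + 15 + 4 + 19 = 60
Best route has total 22 km.

22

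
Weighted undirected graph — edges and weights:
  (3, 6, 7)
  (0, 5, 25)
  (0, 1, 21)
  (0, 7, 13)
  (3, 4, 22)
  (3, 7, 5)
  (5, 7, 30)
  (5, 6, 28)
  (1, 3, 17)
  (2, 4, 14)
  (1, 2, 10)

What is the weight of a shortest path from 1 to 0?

Checking several routes:
1 → 2 → 4 → 3 → 7 → 0: 10 + 14 + 22 + 5 + 13 = 64
1 → 0: 21
1 → 3 → 7 → 0: 17 + 5 + 13 = 35
1 → 3 → 6 → 5 → 0: 17 + 7 + 28 + 25 = 77
Shortest: 21.

21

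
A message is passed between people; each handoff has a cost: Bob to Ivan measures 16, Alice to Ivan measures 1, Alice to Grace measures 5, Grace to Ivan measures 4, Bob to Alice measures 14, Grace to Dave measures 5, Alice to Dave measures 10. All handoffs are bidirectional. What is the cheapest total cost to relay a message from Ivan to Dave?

9

Paths from Ivan to Dave:
Ivan → Bob → Alice → Dave: 16 + 14 + 10 = 40
Ivan → Bob → Alice → Grace → Dave: 16 + 14 + 5 + 5 = 40
Ivan → Grace → Dave: 4 + 5 = 9
Ivan → Alice → Dave: 1 + 10 = 11
Ivan → Grace → Alice → Dave: 4 + 5 + 10 = 19
Ivan → Alice → Grace → Dave: 1 + 5 + 5 = 11
Shortest: 9.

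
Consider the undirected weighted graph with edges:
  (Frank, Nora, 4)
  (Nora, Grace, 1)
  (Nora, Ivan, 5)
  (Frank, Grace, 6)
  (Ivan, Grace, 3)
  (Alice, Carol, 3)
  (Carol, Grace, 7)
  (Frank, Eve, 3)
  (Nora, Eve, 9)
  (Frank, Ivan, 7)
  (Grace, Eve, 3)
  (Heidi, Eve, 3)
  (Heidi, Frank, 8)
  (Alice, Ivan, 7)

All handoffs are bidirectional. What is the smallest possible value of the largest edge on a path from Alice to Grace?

A few of the Alice→Grace routes:
Alice→Carol→Grace: max(3, 7) = 7
Alice→Ivan→Frank→Eve→Grace: max(7, 7, 3, 3) = 7
Alice→Ivan→Frank→Nora→Grace: max(7, 7, 4, 1) = 7
Alice→Ivan→Frank→Grace: max(7, 7, 6) = 7
Best route has worst link 7.

7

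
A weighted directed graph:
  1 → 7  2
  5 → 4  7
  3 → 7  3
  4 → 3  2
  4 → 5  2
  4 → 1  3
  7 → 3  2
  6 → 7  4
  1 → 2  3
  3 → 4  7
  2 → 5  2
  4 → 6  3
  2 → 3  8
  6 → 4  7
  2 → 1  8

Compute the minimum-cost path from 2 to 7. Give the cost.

10

Comparing a few candidate routes:
2 -> 5 -> 4 -> 1 -> 7: 2 + 7 + 3 + 2 = 14
2 -> 1 -> 7: 8 + 2 = 10
2 -> 3 -> 7: 8 + 3 = 11
Shortest: 10.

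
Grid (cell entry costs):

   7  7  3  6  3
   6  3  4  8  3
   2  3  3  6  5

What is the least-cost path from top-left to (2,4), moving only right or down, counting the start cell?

Path [0,0] -> [1,0] -> [2,0] -> [2,1] -> [2,2] -> [2,3] -> [2,4]: 7 + 6 + 2 + 3 + 3 + 6 + 5 = 32.

32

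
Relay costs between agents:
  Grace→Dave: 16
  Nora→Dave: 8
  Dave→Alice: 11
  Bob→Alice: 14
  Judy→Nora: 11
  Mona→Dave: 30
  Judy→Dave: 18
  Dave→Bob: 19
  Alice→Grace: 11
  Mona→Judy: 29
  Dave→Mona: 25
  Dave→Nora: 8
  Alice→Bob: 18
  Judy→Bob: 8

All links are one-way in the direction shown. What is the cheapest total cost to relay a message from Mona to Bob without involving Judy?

49

Routes from Mona to Bob avoiding Judy:
Mona→Dave→Bob: 30 + 19 = 49
Mona→Dave→Alice→Bob: 30 + 11 + 18 = 59
Shortest: 49.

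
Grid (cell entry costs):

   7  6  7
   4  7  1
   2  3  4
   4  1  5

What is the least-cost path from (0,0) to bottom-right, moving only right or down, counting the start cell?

Path (0,0) -> (1,0) -> (2,0) -> (2,1) -> (3,1) -> (3,2): 7 + 4 + 2 + 3 + 1 + 5 = 22.
For comparison, the top-then-right route costs 30.

22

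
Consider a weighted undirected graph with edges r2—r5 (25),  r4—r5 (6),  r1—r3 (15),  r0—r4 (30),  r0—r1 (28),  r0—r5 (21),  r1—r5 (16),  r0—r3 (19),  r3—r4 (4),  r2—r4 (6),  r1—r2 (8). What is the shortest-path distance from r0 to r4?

Checking several routes:
r0 → r4: 30
r0 → r3 → r4: 19 + 4 = 23
r0 → r1 → r2 → r4: 28 + 8 + 6 = 42
r0 → r5 → r4: 21 + 6 = 27
The minimum is 23.

23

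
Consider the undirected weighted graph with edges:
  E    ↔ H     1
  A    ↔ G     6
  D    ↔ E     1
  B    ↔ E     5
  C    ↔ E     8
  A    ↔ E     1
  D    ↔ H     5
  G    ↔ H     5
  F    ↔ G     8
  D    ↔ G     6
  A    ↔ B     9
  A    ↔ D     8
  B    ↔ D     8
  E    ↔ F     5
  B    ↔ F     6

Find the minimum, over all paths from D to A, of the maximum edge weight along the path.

1

Comparing a few candidate routes:
D -> E -> A: max(1, 1) = 1
D -> H -> E -> A: max(5, 1, 1) = 5
D -> E -> H -> G -> A: max(1, 1, 5, 6) = 6
D -> H -> G -> A: max(5, 5, 6) = 6
D -> G -> H -> E -> A: max(6, 5, 1, 1) = 6
Best route has worst link 1.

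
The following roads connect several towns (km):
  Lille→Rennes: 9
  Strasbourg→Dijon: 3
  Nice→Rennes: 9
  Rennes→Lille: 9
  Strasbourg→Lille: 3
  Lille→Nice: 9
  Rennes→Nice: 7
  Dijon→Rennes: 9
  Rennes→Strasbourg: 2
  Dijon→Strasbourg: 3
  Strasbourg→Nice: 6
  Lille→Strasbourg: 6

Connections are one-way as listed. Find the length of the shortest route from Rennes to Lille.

5

Paths from Rennes to Lille:
Rennes→Strasbourg→Lille: 2 + 3 = 5
Rennes→Lille: 9
Shortest: 5 km.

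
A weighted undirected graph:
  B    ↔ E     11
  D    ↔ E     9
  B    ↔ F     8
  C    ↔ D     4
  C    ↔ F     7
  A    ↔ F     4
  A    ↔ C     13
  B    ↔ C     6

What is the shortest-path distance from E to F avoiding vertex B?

20

Candidate routes:
E - D - C - A - F: 9 + 4 + 13 + 4 = 30
E - D - C - F: 9 + 4 + 7 = 20
Shortest: 20.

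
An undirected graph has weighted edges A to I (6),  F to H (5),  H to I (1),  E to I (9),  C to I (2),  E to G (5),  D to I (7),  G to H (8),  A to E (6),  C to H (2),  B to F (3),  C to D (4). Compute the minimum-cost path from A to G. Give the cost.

11

Comparing a few candidate routes:
A→I→H→G: 6 + 1 + 8 = 15
A→E→G: 6 + 5 = 11
A→I→C→H→G: 6 + 2 + 2 + 8 = 18
The minimum is 11.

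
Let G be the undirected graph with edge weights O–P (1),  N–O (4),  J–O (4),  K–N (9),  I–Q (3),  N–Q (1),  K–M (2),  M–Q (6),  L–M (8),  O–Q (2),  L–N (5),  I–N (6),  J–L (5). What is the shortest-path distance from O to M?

8

A few of the O→M routes:
O→N→K→M: 4 + 9 + 2 = 15
O→N→Q→M: 4 + 1 + 6 = 11
O→Q→M: 2 + 6 = 8
O→Q→N→L→M: 2 + 1 + 5 + 8 = 16
O→Q→N→K→M: 2 + 1 + 9 + 2 = 14
The minimum is 8.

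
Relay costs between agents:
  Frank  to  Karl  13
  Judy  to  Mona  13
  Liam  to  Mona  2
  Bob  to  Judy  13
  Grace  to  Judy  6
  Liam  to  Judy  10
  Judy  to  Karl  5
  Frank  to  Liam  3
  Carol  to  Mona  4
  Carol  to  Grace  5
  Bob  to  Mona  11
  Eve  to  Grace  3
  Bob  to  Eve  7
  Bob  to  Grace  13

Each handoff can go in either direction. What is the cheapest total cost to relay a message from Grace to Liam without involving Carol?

16

Some routes from Grace to Liam avoiding Carol:
Grace→Judy→Liam: 6 + 10 = 16
Grace→Eve→Bob→Mona→Liam: 3 + 7 + 11 + 2 = 23
Grace→Judy→Mona→Liam: 6 + 13 + 2 = 21
The minimum is 16.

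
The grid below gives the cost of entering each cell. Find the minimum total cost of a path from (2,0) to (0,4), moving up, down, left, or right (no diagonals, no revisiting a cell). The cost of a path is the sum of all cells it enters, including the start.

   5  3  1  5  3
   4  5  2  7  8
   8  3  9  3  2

27

Cheapest: (2,0) (2,1) (1,1) (1,2) (0,2) (0,3) (0,4)
  8 + 3 + 5 + 2 + 1 + 5 + 3 = 27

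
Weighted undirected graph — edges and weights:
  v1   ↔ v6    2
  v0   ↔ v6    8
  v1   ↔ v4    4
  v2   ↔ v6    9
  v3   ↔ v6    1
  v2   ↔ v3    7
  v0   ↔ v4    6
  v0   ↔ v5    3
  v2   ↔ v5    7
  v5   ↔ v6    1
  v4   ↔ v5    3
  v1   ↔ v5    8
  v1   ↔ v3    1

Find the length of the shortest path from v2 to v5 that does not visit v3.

A few of the v2→v5 routes:
v2 -> v6 -> v1 -> v4 -> v5: 9 + 2 + 4 + 3 = 18
v2 -> v5: 7
v2 -> v6 -> v5: 9 + 1 = 10
v2 -> v6 -> v1 -> v5: 9 + 2 + 8 = 19
Shortest: 7.

7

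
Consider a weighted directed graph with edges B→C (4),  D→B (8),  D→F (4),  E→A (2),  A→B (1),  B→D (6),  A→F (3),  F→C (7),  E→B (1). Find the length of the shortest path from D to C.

Routes from D to C:
D → F → C: 4 + 7 = 11
D → B → C: 8 + 4 = 12
Shortest: 11.

11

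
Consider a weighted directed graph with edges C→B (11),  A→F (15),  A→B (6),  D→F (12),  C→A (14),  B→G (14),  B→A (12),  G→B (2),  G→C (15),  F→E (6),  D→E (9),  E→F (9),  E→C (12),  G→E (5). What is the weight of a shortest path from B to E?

Routes from B to E:
B -> G -> E: 14 + 5 = 19
B -> G -> C -> A -> F -> E: 14 + 15 + 14 + 15 + 6 = 64
B -> A -> F -> E: 12 + 15 + 6 = 33
Shortest: 19.

19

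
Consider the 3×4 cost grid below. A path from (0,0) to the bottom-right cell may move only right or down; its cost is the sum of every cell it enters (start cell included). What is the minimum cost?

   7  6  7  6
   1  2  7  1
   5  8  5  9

Path (0,0)→(1,0)→(1,1)→(1,2)→(1,3)→(2,3): 7 + 1 + 2 + 7 + 1 + 9 = 27.
For comparison, the top-then-right route costs 36.

27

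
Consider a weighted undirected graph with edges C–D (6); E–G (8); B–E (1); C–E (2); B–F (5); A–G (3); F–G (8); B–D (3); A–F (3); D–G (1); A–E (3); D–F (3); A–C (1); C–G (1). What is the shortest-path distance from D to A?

A few of the D→A routes:
D-G-A: 1 + 3 = 4
D-F-A: 3 + 3 = 6
D-G-C-A: 1 + 1 + 1 = 3
D-G-C-E-A: 1 + 1 + 2 + 3 = 7
Best route has total 3.

3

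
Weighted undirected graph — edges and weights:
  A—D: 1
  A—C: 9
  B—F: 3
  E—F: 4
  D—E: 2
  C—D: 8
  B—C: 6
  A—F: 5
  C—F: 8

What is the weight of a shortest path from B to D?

9

A few of the B→D routes:
B-F-A-D: 3 + 5 + 1 = 9
B-C-D: 6 + 8 = 14
B-F-E-D: 3 + 4 + 2 = 9
Best route has total 9.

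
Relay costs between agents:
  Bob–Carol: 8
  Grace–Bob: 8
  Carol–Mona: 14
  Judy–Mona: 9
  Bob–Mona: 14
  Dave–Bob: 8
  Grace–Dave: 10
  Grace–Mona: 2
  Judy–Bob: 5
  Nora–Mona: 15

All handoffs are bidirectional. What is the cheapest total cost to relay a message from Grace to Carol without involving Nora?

16

Comparing a few candidate routes:
Grace → Bob → Carol: 8 + 8 = 16
Grace → Mona → Bob → Carol: 2 + 14 + 8 = 24
Grace → Dave → Bob → Carol: 10 + 8 + 8 = 26
Grace → Mona → Judy → Bob → Carol: 2 + 9 + 5 + 8 = 24
Grace → Mona → Carol: 2 + 14 = 16
Best route has total 16.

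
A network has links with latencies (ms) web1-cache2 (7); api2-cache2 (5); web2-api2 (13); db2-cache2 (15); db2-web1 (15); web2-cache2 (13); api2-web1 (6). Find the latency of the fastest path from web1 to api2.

6

Routes from web1 to api2:
web1 - cache2 - api2: 7 + 5 = 12
web1 - api2: 6
web1 - db2 - cache2 - api2: 15 + 15 + 5 = 35
web1 - cache2 - web2 - api2: 7 + 13 + 13 = 33
web1 - db2 - cache2 - web2 - api2: 15 + 15 + 13 + 13 = 56
Shortest: 6 ms.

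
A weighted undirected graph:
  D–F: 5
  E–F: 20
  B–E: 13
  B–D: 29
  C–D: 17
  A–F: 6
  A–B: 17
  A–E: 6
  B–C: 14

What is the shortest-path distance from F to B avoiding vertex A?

Candidate routes:
F - D - C - B: 5 + 17 + 14 = 36
F - D - B: 5 + 29 = 34
F - E - B: 20 + 13 = 33
Shortest: 33.

33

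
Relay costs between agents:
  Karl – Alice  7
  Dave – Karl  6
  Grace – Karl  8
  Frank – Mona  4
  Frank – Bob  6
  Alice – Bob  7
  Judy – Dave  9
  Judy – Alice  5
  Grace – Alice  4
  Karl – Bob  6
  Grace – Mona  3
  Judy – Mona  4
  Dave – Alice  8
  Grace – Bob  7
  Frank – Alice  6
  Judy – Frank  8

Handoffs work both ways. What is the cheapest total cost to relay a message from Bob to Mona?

10

Comparing a few candidate routes:
Bob → Grace → Mona: 7 + 3 = 10
Bob → Karl → Grace → Mona: 6 + 8 + 3 = 17
Bob → Alice → Judy → Mona: 7 + 5 + 4 = 16
Bob → Alice → Grace → Mona: 7 + 4 + 3 = 14
Bob → Frank → Mona: 6 + 4 = 10
The minimum is 10.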